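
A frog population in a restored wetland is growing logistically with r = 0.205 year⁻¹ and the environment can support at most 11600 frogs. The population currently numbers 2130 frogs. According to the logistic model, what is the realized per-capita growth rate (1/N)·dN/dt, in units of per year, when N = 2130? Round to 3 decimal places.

0.167 per year

(1/N)·dN/dt = r(1 − N/K) = 0.205 × (1 − 2130/11600).
= 0.205 × 0.81638 = 0.16736.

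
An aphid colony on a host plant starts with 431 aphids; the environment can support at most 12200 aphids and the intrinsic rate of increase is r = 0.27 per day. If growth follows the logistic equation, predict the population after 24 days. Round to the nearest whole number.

A = (K − N₀)/N₀ = (12200 − 431)/431 = 27.306.
N(t) = K/(1 + A·e^(−rt)) = 12200/(1 + 27.306×e^(−0.27×24)).
e^(−6.48) = 0.0015338; denominator = 1 + 27.306×0.0015338 = 1.0419.
N = 12200/1.0419 = 11709.6.

11710 aphids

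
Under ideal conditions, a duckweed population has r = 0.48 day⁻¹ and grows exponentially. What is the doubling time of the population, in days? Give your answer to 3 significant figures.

Doubling time t_d = ln(2)/r = 0.6931/0.48 = 1.4441.

1.44 days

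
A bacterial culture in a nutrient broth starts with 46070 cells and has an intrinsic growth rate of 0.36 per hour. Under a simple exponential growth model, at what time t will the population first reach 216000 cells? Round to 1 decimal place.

Set N₀·e^(rt) = 216000: e^(0.36·t) = 216000/46070 = 4.6885.
0.36·t = ln(4.6885) = 1.5451, so t = 1.5451/0.36 = 4.292.

4.3 hours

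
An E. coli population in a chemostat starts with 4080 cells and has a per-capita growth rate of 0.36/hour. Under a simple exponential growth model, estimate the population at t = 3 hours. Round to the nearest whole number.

12014 cells

N(t) = N₀·e^(rt) = 4080 × e^(0.36×3) = 4080 × e^1.08.
e^1.08 ≈ 2.9447, so N ≈ 4080 × 2.9447 = 12014.3.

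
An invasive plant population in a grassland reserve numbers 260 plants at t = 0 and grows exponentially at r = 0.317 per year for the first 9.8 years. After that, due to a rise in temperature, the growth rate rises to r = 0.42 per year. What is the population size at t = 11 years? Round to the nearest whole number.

9617 plants

Phase 1: N(9.8) = 260·e^(0.317×9.8) = 260·e^3.107 = 5809.68.
Phase 2 runs for 11 − 9.8 = 1.2 years at r = 0.42.
N(11) = 5809.68·e^(0.42×1.2) = 5809.68·e^0.504 = 9616.94.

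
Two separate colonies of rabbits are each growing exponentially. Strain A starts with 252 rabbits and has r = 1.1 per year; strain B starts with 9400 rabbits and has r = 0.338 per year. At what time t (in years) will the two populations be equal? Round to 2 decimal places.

Set 252·e^(1.1t) = 9400·e^(0.338t).
e^((1.1 − 0.338)t) = 9400/252 → e^(0.762·t) = 37.302.
0.762·t = ln(37.302) = 3.619, so t = 3.619/0.762 = 4.7494.

4.75 years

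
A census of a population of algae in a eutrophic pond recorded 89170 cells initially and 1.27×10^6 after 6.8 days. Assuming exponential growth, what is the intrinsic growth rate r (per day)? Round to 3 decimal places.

0.391 per day

From N(t) = N₀·e^(rt): e^(r·6.8) = 1.27×10^6/89170 = 14.242.
r·6.8 = ln(14.242) = 2.6562, so r = 2.6562/6.8 = 0.39062.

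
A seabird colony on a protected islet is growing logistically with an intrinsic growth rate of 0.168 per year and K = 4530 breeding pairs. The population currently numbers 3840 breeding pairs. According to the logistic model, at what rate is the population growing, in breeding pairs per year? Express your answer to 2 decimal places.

dN/dt = rN(1 − N/K) = 0.168 × 3840 × (1 − 3840/4530).
1 − 3840/4530 = 0.15232; dN/dt = 0.168 × 3840 × 0.15232 = 98.263.

98.26 breeding pairs per year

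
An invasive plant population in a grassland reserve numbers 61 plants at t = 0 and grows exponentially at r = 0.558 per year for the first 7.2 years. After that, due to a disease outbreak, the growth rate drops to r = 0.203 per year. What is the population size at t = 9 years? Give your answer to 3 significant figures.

4880 plants

Phase 1: N(7.2) = 61·e^(0.558×7.2) = 61·e^4.018 = 3389.62.
Phase 2 runs for 9 − 7.2 = 1.8 years at r = 0.203.
N(9) = 3389.62·e^(0.203×1.8) = 3389.62·e^0.3654 = 4884.75.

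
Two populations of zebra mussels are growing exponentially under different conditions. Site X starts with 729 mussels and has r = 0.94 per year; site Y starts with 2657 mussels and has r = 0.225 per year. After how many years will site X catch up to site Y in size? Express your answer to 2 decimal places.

1.81 years

Set 729·e^(0.94t) = 2657·e^(0.225t).
e^((0.94 − 0.225)t) = 2657/729 → e^(0.715·t) = 3.6447.
0.715·t = ln(3.6447) = 1.2933, so t = 1.2933/0.715 = 1.8088.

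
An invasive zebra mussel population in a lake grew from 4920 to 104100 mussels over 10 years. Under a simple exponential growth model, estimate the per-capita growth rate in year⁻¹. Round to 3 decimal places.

From N(t) = N₀·e^(rt): e^(r·10) = 104100/4920 = 21.159.
r·10 = ln(21.159) = 3.052, so r = 3.052/10 = 0.3052.

0.305 per year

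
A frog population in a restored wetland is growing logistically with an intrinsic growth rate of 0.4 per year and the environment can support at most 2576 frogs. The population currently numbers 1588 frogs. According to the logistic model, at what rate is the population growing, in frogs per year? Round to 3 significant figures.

244 frogs per year

dN/dt = rN(1 − N/K) = 0.4 × 1588 × (1 − 1588/2576).
1 − 1588/2576 = 0.38354; dN/dt = 0.4 × 1588 × 0.38354 = 243.62.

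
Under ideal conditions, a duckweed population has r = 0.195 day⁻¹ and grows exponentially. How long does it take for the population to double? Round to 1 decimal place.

Doubling time t_d = ln(2)/r = 0.6931/0.195 = 3.5546.

3.6 days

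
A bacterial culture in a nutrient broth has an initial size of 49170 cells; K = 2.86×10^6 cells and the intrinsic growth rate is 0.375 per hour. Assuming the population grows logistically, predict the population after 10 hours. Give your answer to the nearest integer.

A = (K − N₀)/N₀ = (2.86×10^6 − 49170)/49170 = 57.166.
N(t) = K/(1 + A·e^(−rt)) = 2.86×10^6/(1 + 57.166×e^(−0.375×10)).
e^(−3.75) = 0.023518; denominator = 1 + 57.166×0.023518 = 2.3444.
N = 2.86×10^6/2.3444 = 1.219926×10^6.

1219926 cells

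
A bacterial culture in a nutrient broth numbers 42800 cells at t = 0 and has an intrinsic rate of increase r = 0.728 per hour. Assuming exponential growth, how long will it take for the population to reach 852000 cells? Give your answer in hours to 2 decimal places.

Set N₀·e^(rt) = 852000: e^(0.728·t) = 852000/42800 = 19.907.
0.728·t = ln(19.907) = 2.991, so t = 2.991/0.728 = 4.1086.

4.11 hours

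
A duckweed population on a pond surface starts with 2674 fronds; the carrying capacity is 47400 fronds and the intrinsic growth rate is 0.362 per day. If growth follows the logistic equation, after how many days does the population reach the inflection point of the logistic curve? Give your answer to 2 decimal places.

7.78 days

Logistic growth is fastest at N = K/2 = 23700.
A = (K − N₀)/N₀ = 16.726. Set K/(1 + A·e^(−rt)) = K/2 → A·e^(−rt) = 1.
e^(−0.362t) = 1/16.726 = 0.0597863, so t = ln(16.726)/0.362 = 2.817/0.362 = 7.7817.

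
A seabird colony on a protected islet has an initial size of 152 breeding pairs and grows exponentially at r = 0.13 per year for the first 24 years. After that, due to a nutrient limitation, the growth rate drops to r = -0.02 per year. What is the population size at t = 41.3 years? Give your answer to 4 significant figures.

Phase 1: N(24) = 152·e^(0.13×24) = 152·e^3.12 = 3442.25.
Phase 2 runs for 41.3 − 24 = 17.3 years at r = -0.02.
N(41.3) = 3442.25·e^(-0.02×17.3) = 3442.25·e^-0.346 = 2435.43.

2435 breeding pairs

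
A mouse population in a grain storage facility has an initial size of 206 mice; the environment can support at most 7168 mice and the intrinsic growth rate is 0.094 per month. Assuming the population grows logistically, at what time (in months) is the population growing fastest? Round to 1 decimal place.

37.5 months

Logistic growth is fastest at N = K/2 = 3584.
A = (K − N₀)/N₀ = 33.796. Set K/(1 + A·e^(−rt)) = K/2 → A·e^(−rt) = 1.
e^(−0.094t) = 1/33.796 = 0.0295892, so t = ln(33.796)/0.094 = 3.5203/0.094 = 37.45.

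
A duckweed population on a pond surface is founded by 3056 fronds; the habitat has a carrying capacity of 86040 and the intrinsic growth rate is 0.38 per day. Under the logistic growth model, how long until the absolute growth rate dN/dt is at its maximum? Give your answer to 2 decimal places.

Logistic growth is fastest at N = K/2 = 43020.
A = (K − N₀)/N₀ = 27.154. Set K/(1 + A·e^(−rt)) = K/2 → A·e^(−rt) = 1.
e^(−0.38t) = 1/27.154 = 0.0368264, so t = ln(27.154)/0.38 = 3.3015/0.38 = 8.6883.

8.69 days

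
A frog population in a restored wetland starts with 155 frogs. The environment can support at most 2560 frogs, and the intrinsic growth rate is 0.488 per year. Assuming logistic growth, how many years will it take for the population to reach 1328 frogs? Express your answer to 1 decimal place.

A = (K − N₀)/N₀ = (2560 − 155)/155 = 15.516.
Solve 2560/(1 + 15.516·e^(−0.488t)) = 1328: 1 + 15.516·e^(−0.488t) = 1.9277, so e^(−0.488t) = 0.0597901.
−0.488·t = ln(0.0597901) = -2.8169, so t = 2.8169/0.488 = 5.7724.

5.8 years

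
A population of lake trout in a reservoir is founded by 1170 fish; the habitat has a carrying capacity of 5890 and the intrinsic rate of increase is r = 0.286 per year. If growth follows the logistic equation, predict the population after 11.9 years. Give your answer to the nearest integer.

A = (K − N₀)/N₀ = (5890 − 1170)/1170 = 4.0342.
N(t) = K/(1 + A·e^(−rt)) = 5890/(1 + 4.0342×e^(−0.286×11.9)).
e^(−3.403) = 0.03326; denominator = 1 + 4.0342×0.03326 = 1.1342.
N = 5890/1.1342 = 5193.19.

5193 fish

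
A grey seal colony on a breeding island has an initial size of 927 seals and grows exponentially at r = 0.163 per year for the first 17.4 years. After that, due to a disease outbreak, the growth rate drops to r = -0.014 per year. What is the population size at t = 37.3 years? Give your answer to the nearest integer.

11963 seals

Phase 1: N(17.4) = 927·e^(0.163×17.4) = 927·e^2.836 = 15806.1.
Phase 2 runs for 37.3 − 17.4 = 19.9 years at r = -0.014.
N(37.3) = 15806.1·e^(-0.014×19.9) = 15806.1·e^-0.2786 = 11962.8.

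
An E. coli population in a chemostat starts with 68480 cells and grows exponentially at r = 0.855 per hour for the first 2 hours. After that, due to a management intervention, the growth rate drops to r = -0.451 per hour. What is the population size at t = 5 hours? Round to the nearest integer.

97860 cells

Phase 1: N(2) = 68480·e^(0.855×2) = 68480·e^1.71 = 378623.
Phase 2 runs for 5 − 2 = 3 hours at r = -0.451.
N(5) = 378623·e^(-0.451×3) = 378623·e^-1.353 = 97860.4.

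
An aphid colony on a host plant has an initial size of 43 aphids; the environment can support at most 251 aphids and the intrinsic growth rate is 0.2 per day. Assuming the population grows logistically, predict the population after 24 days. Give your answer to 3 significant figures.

A = (K − N₀)/N₀ = (251 − 43)/43 = 4.8372.
N(t) = K/(1 + A·e^(−rt)) = 251/(1 + 4.8372×e^(−0.2×24)).
e^(−4.8) = 0.0082297; denominator = 1 + 4.8372×0.0082297 = 1.0398.
N = 251/1.0398 = 241.39.

241 aphids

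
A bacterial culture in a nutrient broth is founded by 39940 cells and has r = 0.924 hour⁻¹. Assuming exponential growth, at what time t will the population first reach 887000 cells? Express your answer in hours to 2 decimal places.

Set N₀·e^(rt) = 887000: e^(0.924·t) = 887000/39940 = 22.208.
0.924·t = ln(22.208) = 3.1005, so t = 3.1005/0.924 = 3.3555.

3.36 hours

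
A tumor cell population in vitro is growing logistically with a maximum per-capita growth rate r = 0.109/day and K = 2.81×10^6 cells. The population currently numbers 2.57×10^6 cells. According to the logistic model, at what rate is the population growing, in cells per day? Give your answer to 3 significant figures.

dN/dt = rN(1 − N/K) = 0.109 × 2.57×10^6 × (1 − 2.57×10^6/2.81×10^6).
1 − 2.57×10^6/2.81×10^6 = 0.085409; dN/dt = 0.109 × 2.57×10^6 × 0.085409 = 23926.

23900 cells per day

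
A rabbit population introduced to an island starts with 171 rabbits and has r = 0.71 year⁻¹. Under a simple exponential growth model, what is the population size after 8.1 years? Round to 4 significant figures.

N(t) = N₀·e^(rt) = 171 × e^(0.71×8.1) = 171 × e^5.751.
e^5.751 ≈ 314.51, so N ≈ 171 × 314.51 = 53780.4.

53780 rabbits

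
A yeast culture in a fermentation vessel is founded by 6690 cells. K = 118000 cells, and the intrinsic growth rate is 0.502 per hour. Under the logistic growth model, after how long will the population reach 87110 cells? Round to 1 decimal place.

7.7 hours

A = (K − N₀)/N₀ = (118000 − 6690)/6690 = 16.638.
Solve 118000/(1 + 16.638·e^(−0.502t)) = 87110: 1 + 16.638·e^(−0.502t) = 1.3546, so e^(−0.502t) = 0.0213129.
−0.502·t = ln(0.0213129) = -3.8484, so t = 3.8484/0.502 = 7.6662.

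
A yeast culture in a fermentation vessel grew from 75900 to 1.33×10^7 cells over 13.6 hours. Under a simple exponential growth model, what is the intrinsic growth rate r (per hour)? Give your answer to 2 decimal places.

From N(t) = N₀·e^(rt): e^(r·13.6) = 1.33×10^7/75900 = 175.23.
r·13.6 = ln(175.23) = 5.1661, so r = 5.1661/13.6 = 0.37986.

0.38 per hour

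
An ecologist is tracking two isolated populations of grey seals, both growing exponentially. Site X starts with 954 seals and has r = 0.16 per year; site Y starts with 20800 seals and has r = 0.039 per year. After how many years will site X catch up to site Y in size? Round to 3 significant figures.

25.5 years

Set 954·e^(0.16t) = 20800·e^(0.039t).
e^((0.16 − 0.039)t) = 20800/954 → e^(0.121·t) = 21.803.
0.121·t = ln(21.803) = 3.082, so t = 3.082/0.121 = 25.471.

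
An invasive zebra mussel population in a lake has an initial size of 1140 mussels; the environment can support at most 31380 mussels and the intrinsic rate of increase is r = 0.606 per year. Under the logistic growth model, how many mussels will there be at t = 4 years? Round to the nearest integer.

9369 mussels

A = (K − N₀)/N₀ = (31380 − 1140)/1140 = 26.526.
N(t) = K/(1 + A·e^(−rt)) = 31380/(1 + 26.526×e^(−0.606×4)).
e^(−2.424) = 0.088567; denominator = 1 + 26.526×0.088567 = 3.3493.
N = 31380/3.3493 = 9368.99.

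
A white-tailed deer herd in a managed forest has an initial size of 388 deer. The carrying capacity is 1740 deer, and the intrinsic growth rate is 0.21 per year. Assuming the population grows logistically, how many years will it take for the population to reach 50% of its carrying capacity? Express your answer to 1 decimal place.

A = (K − N₀)/N₀ = (1740 − 388)/388 = 3.4845.
Solve 1740/(1 + 3.4845·e^(−0.21t)) = 870: 1 + 3.4845·e^(−0.21t) = 2, so e^(−0.21t) = 0.286982.
−0.21·t = ln(0.286982) = -1.2483, so t = 1.2483/0.21 = 5.9445.

5.9 years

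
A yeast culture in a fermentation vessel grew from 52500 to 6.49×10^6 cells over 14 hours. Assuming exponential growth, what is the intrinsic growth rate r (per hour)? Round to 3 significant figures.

From N(t) = N₀·e^(rt): e^(r·14) = 6.49×10^6/52500 = 123.62.
r·14 = ln(123.62) = 4.8172, so r = 4.8172/14 = 0.34409.

0.344 per hour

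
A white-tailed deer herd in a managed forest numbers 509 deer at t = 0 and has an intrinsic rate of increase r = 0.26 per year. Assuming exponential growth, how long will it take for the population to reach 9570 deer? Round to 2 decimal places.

11.28 years

Set N₀·e^(rt) = 9570: e^(0.26·t) = 9570/509 = 18.802.
0.26·t = ln(18.802) = 2.9339, so t = 2.9339/0.26 = 11.284.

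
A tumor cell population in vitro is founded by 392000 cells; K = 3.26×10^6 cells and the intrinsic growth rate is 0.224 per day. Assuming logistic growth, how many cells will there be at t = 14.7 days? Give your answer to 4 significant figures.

A = (K − N₀)/N₀ = (3.26×10^6 − 392000)/392000 = 7.3163.
N(t) = K/(1 + A·e^(−rt)) = 3.26×10^6/(1 + 7.3163×e^(−0.224×14.7)).
e^(−3.293) = 0.03715; denominator = 1 + 7.3163×0.03715 = 1.2718.
N = 3.26×10^6/1.2718 = 2.563298×10^6.

2563000 cells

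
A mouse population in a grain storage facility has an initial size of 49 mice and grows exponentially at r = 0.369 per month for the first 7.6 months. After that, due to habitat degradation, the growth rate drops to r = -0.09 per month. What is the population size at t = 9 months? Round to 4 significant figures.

713.5 mice

Phase 1: N(7.6) = 49·e^(0.369×7.6) = 49·e^2.804 = 809.341.
Phase 2 runs for 9 − 7.6 = 1.4 months at r = -0.09.
N(9) = 809.341·e^(-0.09×1.4) = 809.341·e^-0.126 = 713.527.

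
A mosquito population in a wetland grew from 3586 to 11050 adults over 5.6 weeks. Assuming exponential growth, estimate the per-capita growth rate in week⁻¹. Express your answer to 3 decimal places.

0.201 per week

From N(t) = N₀·e^(rt): e^(r·5.6) = 11050/3586 = 3.0814.
r·5.6 = ln(3.0814) = 1.1254, so r = 1.1254/5.6 = 0.20096.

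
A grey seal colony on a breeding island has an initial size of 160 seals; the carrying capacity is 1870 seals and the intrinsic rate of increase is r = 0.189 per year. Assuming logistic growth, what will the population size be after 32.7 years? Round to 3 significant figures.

A = (K − N₀)/N₀ = (1870 − 160)/160 = 10.688.
N(t) = K/(1 + A·e^(−rt)) = 1870/(1 + 10.688×e^(−0.189×32.7)).
e^(−6.18) = 0.0020698; denominator = 1 + 10.688×0.0020698 = 1.0221.
N = 1870/1.0221 = 1829.53.

1830 seals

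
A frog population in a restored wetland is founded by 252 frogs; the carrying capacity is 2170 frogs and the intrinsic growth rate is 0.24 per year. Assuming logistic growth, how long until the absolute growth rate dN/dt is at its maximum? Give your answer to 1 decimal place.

8.5 years

Logistic growth is fastest at N = K/2 = 1085.
A = (K − N₀)/N₀ = 7.6111. Set K/(1 + A·e^(−rt)) = K/2 → A·e^(−rt) = 1.
e^(−0.24t) = 1/7.6111 = 0.131387, so t = ln(7.6111)/0.24 = 2.0296/0.24 = 8.4567.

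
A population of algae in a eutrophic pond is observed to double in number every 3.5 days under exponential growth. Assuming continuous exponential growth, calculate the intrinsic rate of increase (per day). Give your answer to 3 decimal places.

0.198 per day

r = ln(2)/t_d = 0.6931/3.5 = 0.19804.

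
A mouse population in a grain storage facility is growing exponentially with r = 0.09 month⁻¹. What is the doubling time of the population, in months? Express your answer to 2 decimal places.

7.70 months

Doubling time t_d = ln(2)/r = 0.6931/0.09 = 7.7016.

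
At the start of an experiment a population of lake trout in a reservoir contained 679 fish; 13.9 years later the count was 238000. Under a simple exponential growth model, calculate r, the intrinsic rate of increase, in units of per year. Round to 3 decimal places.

0.422 per year

From N(t) = N₀·e^(rt): e^(r·13.9) = 238000/679 = 350.52.
r·13.9 = ln(350.52) = 5.8594, so r = 5.8594/13.9 = 0.42154.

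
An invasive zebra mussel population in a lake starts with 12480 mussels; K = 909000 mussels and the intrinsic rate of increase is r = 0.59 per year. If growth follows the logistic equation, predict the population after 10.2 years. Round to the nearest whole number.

A = (K − N₀)/N₀ = (909000 − 12480)/12480 = 71.837.
N(t) = K/(1 + A·e^(−rt)) = 909000/(1 + 71.837×e^(−0.59×10.2)).
e^(−6.018) = 0.0024345; denominator = 1 + 71.837×0.0024345 = 1.1749.
N = 909000/1.1749 = 773690.

773690 mussels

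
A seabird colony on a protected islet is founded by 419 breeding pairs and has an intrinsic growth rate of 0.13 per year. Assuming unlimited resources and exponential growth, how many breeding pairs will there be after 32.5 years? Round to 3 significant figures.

28600 breeding pairs

N(t) = N₀·e^(rt) = 419 × e^(0.13×32.5) = 419 × e^4.225.
e^4.225 ≈ 68.375, so N ≈ 419 × 68.375 = 28648.9.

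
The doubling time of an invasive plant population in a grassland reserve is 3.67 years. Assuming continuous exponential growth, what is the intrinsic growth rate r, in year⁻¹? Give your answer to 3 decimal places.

0.189 per year

r = ln(2)/t_d = 0.6931/3.67 = 0.18887.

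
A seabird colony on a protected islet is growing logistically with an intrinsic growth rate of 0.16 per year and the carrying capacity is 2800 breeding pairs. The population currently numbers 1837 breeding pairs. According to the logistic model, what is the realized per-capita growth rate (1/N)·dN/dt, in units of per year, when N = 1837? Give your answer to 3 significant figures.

(1/N)·dN/dt = r(1 − N/K) = 0.16 × (1 − 1837/2800).
= 0.16 × 0.34393 = 0.055029.

0.0550 per year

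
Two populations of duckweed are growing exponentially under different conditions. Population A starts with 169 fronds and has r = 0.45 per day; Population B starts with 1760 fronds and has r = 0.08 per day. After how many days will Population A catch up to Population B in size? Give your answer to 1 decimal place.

Set 169·e^(0.45t) = 1760·e^(0.08t).
e^((0.45 − 0.08)t) = 1760/169 → e^(0.37·t) = 10.414.
0.37·t = ln(10.414) = 2.3432, so t = 2.3432/0.37 = 6.3329.

6.3 days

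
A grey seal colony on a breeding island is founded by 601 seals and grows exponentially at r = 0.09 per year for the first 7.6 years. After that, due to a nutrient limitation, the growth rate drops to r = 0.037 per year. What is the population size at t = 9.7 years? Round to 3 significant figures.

1290 seals

Phase 1: N(7.6) = 601·e^(0.09×7.6) = 601·e^0.684 = 1191.06.
Phase 2 runs for 9.7 − 7.6 = 2.1 years at r = 0.037.
N(9.7) = 1191.06·e^(0.037×2.1) = 1191.06·e^0.0777 = 1287.29.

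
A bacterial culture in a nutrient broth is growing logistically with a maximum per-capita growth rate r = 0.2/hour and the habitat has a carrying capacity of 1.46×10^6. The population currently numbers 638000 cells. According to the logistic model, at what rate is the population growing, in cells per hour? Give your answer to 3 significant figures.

71800 cells per hour

dN/dt = rN(1 − N/K) = 0.2 × 638000 × (1 − 638000/1.46×10^6).
1 − 638000/1.46×10^6 = 0.56301; dN/dt = 0.2 × 638000 × 0.56301 = 71841.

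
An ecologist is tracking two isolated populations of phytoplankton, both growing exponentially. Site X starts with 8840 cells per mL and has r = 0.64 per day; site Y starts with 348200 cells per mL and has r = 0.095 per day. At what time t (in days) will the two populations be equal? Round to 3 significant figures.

Set 8840·e^(0.64t) = 348200·e^(0.095t).
e^((0.64 − 0.095)t) = 348200/8840 → e^(0.545·t) = 39.389.
0.545·t = ln(39.389) = 3.6735, so t = 3.6735/0.545 = 6.7403.

6.74 days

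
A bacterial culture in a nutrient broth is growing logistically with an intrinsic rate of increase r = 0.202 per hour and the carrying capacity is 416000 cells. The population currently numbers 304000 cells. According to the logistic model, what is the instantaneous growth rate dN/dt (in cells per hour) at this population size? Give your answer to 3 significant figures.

16500 cells per hour

dN/dt = rN(1 − N/K) = 0.202 × 304000 × (1 − 304000/416000).
1 − 304000/416000 = 0.26923; dN/dt = 0.202 × 304000 × 0.26923 = 16533.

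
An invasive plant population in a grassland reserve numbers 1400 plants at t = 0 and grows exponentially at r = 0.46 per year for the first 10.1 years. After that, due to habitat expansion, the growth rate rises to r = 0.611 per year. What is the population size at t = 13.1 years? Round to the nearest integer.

Phase 1: N(10.1) = 1400·e^(0.46×10.1) = 1400·e^4.646 = 145834.
Phase 2 runs for 13.1 − 10.1 = 3 years at r = 0.611.
N(13.1) = 145834·e^(0.611×3) = 145834·e^1.833 = 911847.

911847 plants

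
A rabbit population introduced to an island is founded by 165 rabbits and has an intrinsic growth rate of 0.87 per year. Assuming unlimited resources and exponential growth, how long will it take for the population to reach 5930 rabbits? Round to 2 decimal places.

4.12 years

Set N₀·e^(rt) = 5930: e^(0.87·t) = 5930/165 = 35.939.
0.87·t = ln(35.939) = 3.5818, so t = 3.5818/0.87 = 4.1171.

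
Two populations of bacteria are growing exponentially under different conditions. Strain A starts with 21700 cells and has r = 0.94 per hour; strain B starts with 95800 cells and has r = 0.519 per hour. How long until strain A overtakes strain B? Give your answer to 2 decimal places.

3.53 hours

Set 21700·e^(0.94t) = 95800·e^(0.519t).
e^((0.94 − 0.519)t) = 95800/21700 → e^(0.421·t) = 4.4147.
0.421·t = ln(4.4147) = 1.485, so t = 1.485/0.421 = 3.5272.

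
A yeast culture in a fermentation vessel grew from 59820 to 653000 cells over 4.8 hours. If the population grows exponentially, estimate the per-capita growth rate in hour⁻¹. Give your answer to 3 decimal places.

From N(t) = N₀·e^(rt): e^(r·4.8) = 653000/59820 = 10.916.
r·4.8 = ln(10.916) = 2.3902, so r = 2.3902/4.8 = 0.49797.

0.498 per hour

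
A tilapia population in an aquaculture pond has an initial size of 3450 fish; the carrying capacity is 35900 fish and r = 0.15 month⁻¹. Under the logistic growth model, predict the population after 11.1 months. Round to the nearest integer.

12916 fish

A = (K − N₀)/N₀ = (35900 − 3450)/3450 = 9.4058.
N(t) = K/(1 + A·e^(−rt)) = 35900/(1 + 9.4058×e^(−0.15×11.1)).
e^(−1.665) = 0.18919; denominator = 1 + 9.4058×0.18919 = 2.7795.
N = 35900/2.7795 = 12916.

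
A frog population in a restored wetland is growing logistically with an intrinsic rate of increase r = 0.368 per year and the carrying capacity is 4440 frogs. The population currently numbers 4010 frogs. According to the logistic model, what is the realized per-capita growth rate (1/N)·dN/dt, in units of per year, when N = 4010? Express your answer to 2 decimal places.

(1/N)·dN/dt = r(1 − N/K) = 0.368 × (1 − 4010/4440).
= 0.368 × 0.096847 = 0.03564.

0.04 per year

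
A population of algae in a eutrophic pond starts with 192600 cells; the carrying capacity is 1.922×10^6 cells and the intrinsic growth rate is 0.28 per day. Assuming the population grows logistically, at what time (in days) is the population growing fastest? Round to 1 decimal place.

7.8 days

Logistic growth is fastest at N = K/2 = 961000.
A = (K − N₀)/N₀ = 8.9792. Set K/(1 + A·e^(−rt)) = K/2 → A·e^(−rt) = 1.
e^(−0.28t) = 1/8.9792 = 0.111368, so t = ln(8.9792)/0.28 = 2.1949/0.28 = 7.839.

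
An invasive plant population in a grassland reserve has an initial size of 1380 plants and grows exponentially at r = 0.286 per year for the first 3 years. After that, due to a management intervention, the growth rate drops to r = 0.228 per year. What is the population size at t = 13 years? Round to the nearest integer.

Phase 1: N(3) = 1380·e^(0.286×3) = 1380·e^0.858 = 3254.65.
Phase 2 runs for 13 − 3 = 10 years at r = 0.228.
N(13) = 3254.65·e^(0.228×10) = 3254.65·e^2.28 = 31819.6.

31820 plants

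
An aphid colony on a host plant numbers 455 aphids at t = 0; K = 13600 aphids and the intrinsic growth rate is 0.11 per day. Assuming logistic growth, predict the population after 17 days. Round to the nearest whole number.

2494 aphids

A = (K − N₀)/N₀ = (13600 − 455)/455 = 28.89.
N(t) = K/(1 + A·e^(−rt)) = 13600/(1 + 28.89×e^(−0.11×17)).
e^(−1.87) = 0.15412; denominator = 1 + 28.89×0.15412 = 5.4526.
N = 13600/5.4526 = 2494.2.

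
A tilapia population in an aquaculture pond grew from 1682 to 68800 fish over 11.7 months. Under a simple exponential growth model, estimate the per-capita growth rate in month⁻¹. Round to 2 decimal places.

From N(t) = N₀·e^(rt): e^(r·11.7) = 68800/1682 = 40.904.
r·11.7 = ln(40.904) = 3.7112, so r = 3.7112/11.7 = 0.3172.

0.32 per month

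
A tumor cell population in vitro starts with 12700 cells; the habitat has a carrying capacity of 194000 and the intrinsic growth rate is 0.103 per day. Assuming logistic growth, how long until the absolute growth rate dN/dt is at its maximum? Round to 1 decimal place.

25.8 days

Logistic growth is fastest at N = K/2 = 97000.
A = (K − N₀)/N₀ = 14.276. Set K/(1 + A·e^(−rt)) = K/2 → A·e^(−rt) = 1.
e^(−0.103t) = 1/14.276 = 0.0700496, so t = ln(14.276)/0.103 = 2.6586/0.103 = 25.811.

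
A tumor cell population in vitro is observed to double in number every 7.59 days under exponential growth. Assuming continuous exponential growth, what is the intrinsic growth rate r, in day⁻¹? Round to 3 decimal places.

0.091 per day

r = ln(2)/t_d = 0.6931/7.59 = 0.091324.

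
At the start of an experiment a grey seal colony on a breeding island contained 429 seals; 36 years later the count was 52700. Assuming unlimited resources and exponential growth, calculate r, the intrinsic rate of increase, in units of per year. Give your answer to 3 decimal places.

From N(t) = N₀·e^(rt): e^(r·36) = 52700/429 = 122.84.
r·36 = ln(122.84) = 4.8109, so r = 4.8109/36 = 0.13364.

0.134 per year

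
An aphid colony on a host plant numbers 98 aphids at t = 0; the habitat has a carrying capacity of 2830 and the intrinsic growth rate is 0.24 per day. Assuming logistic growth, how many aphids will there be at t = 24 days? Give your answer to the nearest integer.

2601 aphids

A = (K − N₀)/N₀ = (2830 − 98)/98 = 27.878.
N(t) = K/(1 + A·e^(−rt)) = 2830/(1 + 27.878×e^(−0.24×24)).
e^(−5.76) = 0.0031511; denominator = 1 + 27.878×0.0031511 = 1.0878.
N = 2830/1.0878 = 2601.47.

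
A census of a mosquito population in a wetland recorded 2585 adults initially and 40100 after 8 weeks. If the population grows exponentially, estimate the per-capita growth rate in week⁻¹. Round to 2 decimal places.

From N(t) = N₀·e^(rt): e^(r·8) = 40100/2585 = 15.513.
r·8 = ln(15.513) = 2.7417, so r = 2.7417/8 = 0.34271.

0.34 per week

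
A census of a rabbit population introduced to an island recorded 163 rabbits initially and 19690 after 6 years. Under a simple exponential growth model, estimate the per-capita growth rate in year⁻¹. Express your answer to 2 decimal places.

0.80 per year

From N(t) = N₀·e^(rt): e^(r·6) = 19690/163 = 120.8.
r·6 = ln(120.8) = 4.7941, so r = 4.7941/6 = 0.79902.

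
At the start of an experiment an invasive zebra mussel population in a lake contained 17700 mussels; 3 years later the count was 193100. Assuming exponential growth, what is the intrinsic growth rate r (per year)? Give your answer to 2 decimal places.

From N(t) = N₀·e^(rt): e^(r·3) = 193100/17700 = 10.91.
r·3 = ln(10.91) = 2.3896, so r = 2.3896/3 = 0.79655.

0.80 per year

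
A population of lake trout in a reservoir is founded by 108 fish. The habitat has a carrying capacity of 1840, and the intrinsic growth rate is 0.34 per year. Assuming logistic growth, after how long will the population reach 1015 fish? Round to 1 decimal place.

8.8 years

A = (K − N₀)/N₀ = (1840 − 108)/108 = 16.037.
Solve 1840/(1 + 16.037·e^(−0.34t)) = 1015: 1 + 16.037·e^(−0.34t) = 1.8128, so e^(−0.34t) = 0.0506832.
−0.34·t = ln(0.0506832) = -2.9822, so t = 2.9822/0.34 = 8.7711.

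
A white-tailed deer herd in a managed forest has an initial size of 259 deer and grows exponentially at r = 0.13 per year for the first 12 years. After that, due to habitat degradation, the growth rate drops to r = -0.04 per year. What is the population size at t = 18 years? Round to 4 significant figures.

969.5 deer

Phase 1: N(12) = 259·e^(0.13×12) = 259·e^1.56 = 1232.53.
Phase 2 runs for 18 − 12 = 6 years at r = -0.04.
N(18) = 1232.53·e^(-0.04×6) = 1232.53·e^-0.24 = 969.546.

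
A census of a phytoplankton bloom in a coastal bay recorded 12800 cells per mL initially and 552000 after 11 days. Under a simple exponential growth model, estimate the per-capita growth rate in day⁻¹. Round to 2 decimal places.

0.34 per day

From N(t) = N₀·e^(rt): e^(r·11) = 552000/12800 = 43.125.
r·11 = ln(43.125) = 3.7641, so r = 3.7641/11 = 0.34219.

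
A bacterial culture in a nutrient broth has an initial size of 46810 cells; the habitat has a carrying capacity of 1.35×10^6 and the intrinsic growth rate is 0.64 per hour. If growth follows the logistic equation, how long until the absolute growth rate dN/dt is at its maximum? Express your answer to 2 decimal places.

5.20 hours

Logistic growth is fastest at N = K/2 = 675000.
A = (K − N₀)/N₀ = 27.84. Set K/(1 + A·e^(−rt)) = K/2 → A·e^(−rt) = 1.
e^(−0.64t) = 1/27.84 = 0.0359196, so t = ln(27.84)/0.64 = 3.3265/0.64 = 5.1976.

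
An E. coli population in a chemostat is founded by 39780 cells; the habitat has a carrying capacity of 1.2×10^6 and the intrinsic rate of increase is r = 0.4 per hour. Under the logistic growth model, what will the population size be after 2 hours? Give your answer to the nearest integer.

85076 cells

A = (K − N₀)/N₀ = (1.2×10^6 − 39780)/39780 = 29.166.
N(t) = K/(1 + A·e^(−rt)) = 1.2×10^6/(1 + 29.166×e^(−0.4×2)).
e^(−0.8) = 0.44933; denominator = 1 + 29.166×0.44933 = 14.105.
N = 1.2×10^6/14.105 = 85075.7.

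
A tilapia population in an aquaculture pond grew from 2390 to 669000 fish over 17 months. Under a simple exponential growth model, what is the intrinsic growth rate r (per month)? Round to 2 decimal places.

0.33 per month

From N(t) = N₀·e^(rt): e^(r·17) = 669000/2390 = 279.92.
r·17 = ln(279.92) = 5.6345, so r = 5.6345/17 = 0.33144.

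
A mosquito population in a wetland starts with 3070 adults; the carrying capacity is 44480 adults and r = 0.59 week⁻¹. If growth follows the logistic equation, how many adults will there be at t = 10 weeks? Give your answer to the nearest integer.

42895 adults

A = (K − N₀)/N₀ = (44480 − 3070)/3070 = 13.489.
N(t) = K/(1 + A·e^(−rt)) = 44480/(1 + 13.489×e^(−0.59×10)).
e^(−5.9) = 0.0027394; denominator = 1 + 13.489×0.0027394 = 1.037.
N = 44480/1.037 = 42895.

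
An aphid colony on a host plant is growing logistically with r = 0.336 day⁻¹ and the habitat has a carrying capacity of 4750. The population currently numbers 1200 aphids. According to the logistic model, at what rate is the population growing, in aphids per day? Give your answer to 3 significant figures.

301 aphids per day

dN/dt = rN(1 − N/K) = 0.336 × 1200 × (1 − 1200/4750).
1 − 1200/4750 = 0.74737; dN/dt = 0.336 × 1200 × 0.74737 = 301.34.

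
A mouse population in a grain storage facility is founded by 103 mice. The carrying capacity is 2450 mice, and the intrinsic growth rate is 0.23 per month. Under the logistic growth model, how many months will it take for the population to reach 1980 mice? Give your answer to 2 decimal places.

A = (K − N₀)/N₀ = (2450 − 103)/103 = 22.786.
Solve 2450/(1 + 22.786·e^(−0.23t)) = 1980: 1 + 22.786·e^(−0.23t) = 1.2374, so e^(−0.23t) = 0.0104173.
−0.23·t = ln(0.0104173) = -4.5643, so t = 4.5643/0.23 = 19.845.

19.84 months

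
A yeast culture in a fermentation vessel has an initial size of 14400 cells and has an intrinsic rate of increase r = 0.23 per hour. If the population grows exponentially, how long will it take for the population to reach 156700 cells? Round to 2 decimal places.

Set N₀·e^(rt) = 156700: e^(0.23·t) = 156700/14400 = 10.882.
0.23·t = ln(10.882) = 2.3871, so t = 2.3871/0.23 = 10.379.

10.38 hours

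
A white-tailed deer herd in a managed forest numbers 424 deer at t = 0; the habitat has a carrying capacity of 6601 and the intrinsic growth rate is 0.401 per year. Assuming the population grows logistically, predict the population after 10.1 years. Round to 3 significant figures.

5260 deer

A = (K − N₀)/N₀ = (6601 − 424)/424 = 14.568.
N(t) = K/(1 + A·e^(−rt)) = 6601/(1 + 14.568×e^(−0.401×10.1)).
e^(−4.05) = 0.017421; denominator = 1 + 14.568×0.017421 = 1.2538.
N = 6601/1.2538 = 5264.83.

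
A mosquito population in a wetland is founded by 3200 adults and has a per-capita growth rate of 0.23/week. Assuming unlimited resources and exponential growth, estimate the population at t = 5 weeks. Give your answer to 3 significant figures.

10100 adults

N(t) = N₀·e^(rt) = 3200 × e^(0.23×5) = 3200 × e^1.15.
e^1.15 ≈ 3.1582, so N ≈ 3200 × 3.1582 = 10106.2.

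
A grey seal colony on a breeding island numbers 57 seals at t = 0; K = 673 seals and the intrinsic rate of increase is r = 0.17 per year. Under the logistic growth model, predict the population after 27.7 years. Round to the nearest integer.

613 seals

A = (K − N₀)/N₀ = (673 − 57)/57 = 10.807.
N(t) = K/(1 + A·e^(−rt)) = 673/(1 + 10.807×e^(−0.17×27.7)).
e^(−4.709) = 0.0090138; denominator = 1 + 10.807×0.0090138 = 1.0974.
N = 673/1.0974 = 613.261.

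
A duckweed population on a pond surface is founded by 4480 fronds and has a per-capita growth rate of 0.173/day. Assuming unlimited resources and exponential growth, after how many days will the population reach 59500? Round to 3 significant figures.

15.0 days

Set N₀·e^(rt) = 59500: e^(0.173·t) = 59500/4480 = 13.281.
0.173·t = ln(13.281) = 2.5864, so t = 2.5864/0.173 = 14.95.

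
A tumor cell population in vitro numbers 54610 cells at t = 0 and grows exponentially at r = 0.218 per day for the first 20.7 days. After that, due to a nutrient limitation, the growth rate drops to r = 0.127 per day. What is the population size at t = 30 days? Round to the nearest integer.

Phase 1: N(20.7) = 54610·e^(0.218×20.7) = 54610·e^4.513 = 4.978167×10^6.
Phase 2 runs for 30 − 20.7 = 9.3 days at r = 0.127.
N(30) = 4.978167×10^6·e^(0.127×9.3) = 4.978167×10^6·e^1.181 = 1.621865×10^7.

16218649 cells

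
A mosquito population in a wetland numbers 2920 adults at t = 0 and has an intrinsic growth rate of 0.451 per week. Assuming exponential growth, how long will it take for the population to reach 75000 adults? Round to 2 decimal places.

Set N₀·e^(rt) = 75000: e^(0.451·t) = 75000/2920 = 25.685.
0.451·t = ln(25.685) = 3.2459, so t = 3.2459/0.451 = 7.1971.

7.20 weeks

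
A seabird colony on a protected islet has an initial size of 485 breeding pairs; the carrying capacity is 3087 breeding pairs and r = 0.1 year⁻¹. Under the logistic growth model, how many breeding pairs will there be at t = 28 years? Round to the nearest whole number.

2328 breeding pairs

A = (K − N₀)/N₀ = (3087 − 485)/485 = 5.3649.
N(t) = K/(1 + A·e^(−rt)) = 3087/(1 + 5.3649×e^(−0.1×28)).
e^(−2.8) = 0.06081; denominator = 1 + 5.3649×0.06081 = 1.3262.
N = 3087/1.3262 = 2327.63.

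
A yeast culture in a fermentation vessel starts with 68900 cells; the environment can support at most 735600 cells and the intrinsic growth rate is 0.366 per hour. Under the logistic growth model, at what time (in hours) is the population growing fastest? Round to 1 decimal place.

6.2 hours

Logistic growth is fastest at N = K/2 = 367800.
A = (K − N₀)/N₀ = 9.6763. Set K/(1 + A·e^(−rt)) = K/2 → A·e^(−rt) = 1.
e^(−0.366t) = 1/9.6763 = 0.103345, so t = ln(9.6763)/0.366 = 2.2697/0.366 = 6.2013.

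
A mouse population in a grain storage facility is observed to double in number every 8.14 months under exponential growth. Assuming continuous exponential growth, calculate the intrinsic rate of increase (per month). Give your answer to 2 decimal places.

r = ln(2)/t_d = 0.6931/8.14 = 0.085153.

0.09 per month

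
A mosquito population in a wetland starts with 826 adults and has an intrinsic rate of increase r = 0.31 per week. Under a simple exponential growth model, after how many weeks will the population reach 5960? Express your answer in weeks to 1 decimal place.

Set N₀·e^(rt) = 5960: e^(0.31·t) = 5960/826 = 7.2155.
0.31·t = ln(7.2155) = 1.9762, so t = 1.9762/0.31 = 6.3749.

6.4 weeks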